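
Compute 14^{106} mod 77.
14

Using successive squaring:
Binary expansion of 106: 1101010
Powers of 14 mod 77 (each is the square of the previous):
  14^1 ≡ 14 (mod 77)
  14^2 ≡ 14² = 196 ≡ 42 (mod 77)
  14^4 ≡ 42² = 1764 ≡ 70 (mod 77)
  14^8 ≡ 70² = 4900 ≡ 49 (mod 77)
  14^16 ≡ 49² = 2401 ≡ 14 (mod 77)
  14^32 ≡ 14² = 196 ≡ 42 (mod 77)
  14^64 ≡ 42² = 1764 ≡ 70 (mod 77)
106 = 64 + 32 + 8 + 2, so 14^106 = 14^64 × 14^32 × 14^8 × 14^2 ≡ 70 × 42 × 49 × 42 (mod 77)
Multiplying step by step:
  70 × 42 = 2940 ≡ 14 (mod 77)
  14 × 49 = 686 ≡ 70 (mod 77)
  70 × 42 = 2940 ≡ 14 (mod 77)
Result: 14^106 ≡ 14 (mod 77)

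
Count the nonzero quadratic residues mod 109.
For prime 109, there are (p-1)/2 = (109-1)/2 = 54 quadratic residues (excluding 0).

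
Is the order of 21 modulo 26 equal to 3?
No, the actual order is 4, not 3.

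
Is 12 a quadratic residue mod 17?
By Euler's criterion: 12^{8} ≡ 16 (mod 17). Since this equals -1 (≡ 16), 12 is not a QR.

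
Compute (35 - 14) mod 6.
3

(35 - 14) = 21
21 mod 6 = 3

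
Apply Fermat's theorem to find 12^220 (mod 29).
By Fermat: 12^{28} ≡ 1 (mod 29). 220 ≡ 24 (mod 28). So 12^{220} ≡ 12^{24} ≡ 1 (mod 29)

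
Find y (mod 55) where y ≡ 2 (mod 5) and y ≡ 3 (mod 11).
M = 5 × 11 = 55. M₁ = 11, y₁ ≡ 1 (mod 5). M₂ = 5, y₂ ≡ 9 (mod 11). y = 2×11×1 + 3×5×9 ≡ 47 (mod 55)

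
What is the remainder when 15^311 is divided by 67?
Using Fermat: 15^{66} ≡ 1 (mod 67). 311 ≡ 47 (mod 66). So 15^{311} ≡ 15^{47} ≡ 25 (mod 67)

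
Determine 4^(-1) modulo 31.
4^(-1) ≡ 8 (mod 31). Verification: 4 × 8 = 32 ≡ 1 (mod 31)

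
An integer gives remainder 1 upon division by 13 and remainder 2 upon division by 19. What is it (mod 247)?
M = 13 × 19 = 247. M₁ = 19, y₁ ≡ 11 (mod 13). M₂ = 13, y₂ ≡ 3 (mod 19). t = 1×19×11 + 2×13×3 ≡ 40 (mod 247). The smallest positive such number is 40.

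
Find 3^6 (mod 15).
6 = 4 + 2 (binary 110). Repeated squaring mod 15: 3^1 ≡ 3; 3^2 ≡ 3² = 9 ≡ 9; 3^4 ≡ 9² = 81 ≡ 6. Multiply: 3^6 = 3^4 × 3^2 ≡ 6 × 9 (mod 15): 6 × 9 = 54 ≡ 9. So 3^6 ≡ 9 (mod 15).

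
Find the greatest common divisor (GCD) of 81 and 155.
1

Using the Euclidean algorithm:
81 = 0 × 155 + 81
155 = 1 × 81 + 74
81 = 1 × 74 + 7
74 = 10 × 7 + 4
7 = 1 × 4 + 3
4 = 1 × 3 + 1
3 = 3 × 1 + 0

GCD(81, 155) = 1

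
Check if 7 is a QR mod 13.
By Euler's criterion: 7^{6} ≡ 12 (mod 13). Since this equals -1 (≡ 12), 7 is not a QR.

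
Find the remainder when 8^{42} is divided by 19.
By Fermat: 8^{18} ≡ 1 (mod 19). 42 = 2×18 + 6. So 8^{42} ≡ 8^{6} ≡ 1 (mod 19)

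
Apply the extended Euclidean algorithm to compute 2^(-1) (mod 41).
Extended GCD: 2(-20) + 41(1) = 1. So 2^(-1) ≡ 21 ≡ 21 (mod 41). Verify: 2 × 21 = 42 ≡ 1 (mod 41)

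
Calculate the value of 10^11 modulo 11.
Using Fermat: 10^{10} ≡ 1 (mod 11). 11 ≡ 1 (mod 10). So 10^{11} ≡ 10^{1} ≡ 10 (mod 11)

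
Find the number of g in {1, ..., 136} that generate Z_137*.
Number of primitive roots mod 137 = φ(136) = 64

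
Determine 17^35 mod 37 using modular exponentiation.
Using repeated squaring. 35 = 32 + 2 + 1 (binary 100011). Repeated squaring mod 37: 17^1 ≡ 17; 17^2 ≡ 17² = 289 ≡ 30; 17^4 ≡ 30² = 900 ≡ 12; 17^8 ≡ 12² = 144 ≡ 33; 17^16 ≡ 33² = 1089 ≡ 16; 17^32 ≡ 16² = 256 ≡ 34. Multiply: 17^35 = 17^32 × 17^2 × 17^1 ≡ 34 × 30 × 17 (mod 37): 34 × 30 = 1020 ≡ 21; 21 × 17 = 357 ≡ 24. So 17^35 ≡ 24 (mod 37).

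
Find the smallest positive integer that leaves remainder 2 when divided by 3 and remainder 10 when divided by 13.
M = 3 × 13 = 39. M₁ = 13, y₁ ≡ 1 (mod 3). M₂ = 3, y₂ ≡ 9 (mod 13). t = 2×13×1 + 10×3×9 ≡ 23 (mod 39). The smallest positive such number is 23.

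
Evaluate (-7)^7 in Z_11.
(-7) ≡ 4 (mod 11). 7 = 4 + 2 + 1 (binary 111). Repeated squaring mod 11: 4^1 ≡ 4; 4^2 ≡ 4² = 16 ≡ 5; 4^4 ≡ 5² = 25 ≡ 3. Multiply: (-7)^7 ≡ 4^4 × 4^2 × 4^1 ≡ 3 × 5 × 4 (mod 11): 3 × 5 = 15 ≡ 4; 4 × 4 = 16 ≡ 5. So (-7)^7 ≡ 5 (mod 11).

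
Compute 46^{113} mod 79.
38

Using successive squaring:
Binary expansion of 113: 1110001
Powers of 46 mod 79 (each is the square of the previous):
  46^1 ≡ 46 (mod 79)
  46^2 ≡ 46² = 2116 ≡ 62 (mod 79)
  46^4 ≡ 62² = 3844 ≡ 52 (mod 79)
  46^8 ≡ 52² = 2704 ≡ 18 (mod 79)
  46^16 ≡ 18² = 324 ≡ 8 (mod 79)
  46^32 ≡ 8² = 64 ≡ 64 (mod 79)
  46^64 ≡ 64² = 4096 ≡ 67 (mod 79)
113 = 64 + 32 + 16 + 1, so 46^113 = 46^64 × 46^32 × 46^16 × 46^1 ≡ 67 × 64 × 8 × 46 (mod 79)
Multiplying step by step:
  67 × 64 = 4288 ≡ 22 (mod 79)
  22 × 8 = 176 ≡ 18 (mod 79)
  18 × 46 = 828 ≡ 38 (mod 79)
Result: 46^113 ≡ 38 (mod 79)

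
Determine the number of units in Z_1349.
1260

Prime factorization: 1349 = 19 × 71
Using the formula φ(n) = n × Π(1 - 1/p) for each prime factor p:
φ(1349) = 1349 × (1 - 1/19) × (1 - 1/71)
φ(1349) = 1260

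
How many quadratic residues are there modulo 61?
For prime 61, there are (p-1)/2 = (61-1)/2 = 30 quadratic residues (excluding 0).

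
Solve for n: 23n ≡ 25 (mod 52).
35

Since gcd(23, 52) = 1 divides 25, a solution exists.
Multiply both sides by the inverse of 23 mod 52:
  23^(-1) mod 52 = 43
  x ≡ 43 × 25 ≡ 1075 ≡ 35 (mod 52)
Verification: 23 × 35 = 805 = 15 × 52 + 25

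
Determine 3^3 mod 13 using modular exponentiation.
3 = 2 + 1 (binary 11). Repeated squaring mod 13: 3^1 ≡ 3; 3^2 ≡ 3² = 9 ≡ 9. Multiply: 3^3 = 3^2 × 3^1 ≡ 9 × 3 (mod 13): 9 × 3 = 27 ≡ 1. So 3^3 ≡ 1 (mod 13).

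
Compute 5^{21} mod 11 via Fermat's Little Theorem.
5

By Fermat's Little Theorem, a^(p-1) ≡ 1 (mod p) for prime p and gcd(a, p) = 1
Here p = 11, so 5^10 ≡ 1 (mod 11)
We can reduce the exponent: 21 mod 10 = 1
So 5^21 ≡ 5^1 (mod 11)
Computing: 5^1 mod 11 = 5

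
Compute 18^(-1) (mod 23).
9

Using Extended Euclidean Algorithm:
gcd(18, 23) = 1
Bezout coefficients: 18 × 9 + 23 × -7 = 1
So 18 × 9 ≡ 1 (mod 23)
The inverse is 9 mod 23 = 9
Verification: 18 × 9 = 162 = 7 × 23 + 1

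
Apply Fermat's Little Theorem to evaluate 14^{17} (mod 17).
14

By Fermat's Little Theorem, a^(p-1) ≡ 1 (mod p) for prime p and gcd(a, p) = 1
Here p = 17, so 14^16 ≡ 1 (mod 17)
We can reduce the exponent: 17 mod 16 = 1
So 14^17 ≡ 14^1 (mod 17)
Computing: 14^1 mod 17 = 14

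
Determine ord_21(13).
Powers of 13 mod 21: 13^1≡13, 13^2≡1. Order = 2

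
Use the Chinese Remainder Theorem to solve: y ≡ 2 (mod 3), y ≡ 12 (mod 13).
M = 3 × 13 = 39. M₁ = 13, y₁ ≡ 1 (mod 3). M₂ = 3, y₂ ≡ 9 (mod 13). y = 2×13×1 + 12×3×9 ≡ 38 (mod 39)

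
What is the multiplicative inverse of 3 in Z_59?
3^(-1) ≡ 20 (mod 59). Verification: 3 × 20 = 60 ≡ 1 (mod 59)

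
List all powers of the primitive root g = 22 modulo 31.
g^1, g^2, ..., g^{30} mod 31: {22, 19, 15, 20, 6, 8, 21, 28, 27, 5, 17, 2, 13, 7, 30, 9, 12, 16, 11, 25, 23, 10, 3, 4, 26, 14, 29, 18, 24, 1}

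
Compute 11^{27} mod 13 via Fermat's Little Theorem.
5

By Fermat's Little Theorem, a^(p-1) ≡ 1 (mod p) for prime p and gcd(a, p) = 1
Here p = 13, so 11^12 ≡ 1 (mod 13)
We can reduce the exponent: 27 mod 12 = 3
So 11^27 ≡ 11^3 (mod 13)
Computing: 11^3 mod 13 = 5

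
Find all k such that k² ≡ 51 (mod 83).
The square roots of 51 mod 83 are 36 and 47. Verify: 36² = 1296 ≡ 51 (mod 83)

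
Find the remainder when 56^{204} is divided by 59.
By Fermat: 56^{58} ≡ 1 (mod 59). 204 = 3×58 + 30. So 56^{204} ≡ 56^{30} ≡ 3 (mod 59)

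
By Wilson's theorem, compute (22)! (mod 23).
By Wilson's theorem, (22)! ≡ -1 ≡ 22 (mod 23)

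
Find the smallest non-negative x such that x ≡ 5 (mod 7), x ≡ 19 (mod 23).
19

Using the Chinese Remainder Theorem:
M = product of moduli = 161
For equation 1: M_1 = 23, 23 ≡ 2 (mod 7), inverse of 23 mod 7 is 4 (check: 2 × 4 = 8 ≡ 1 (mod 7))
For equation 2: M_2 = 7, 7 ≡ 7 (mod 23), inverse of 7 mod 23 is 10 (check: 7 × 10 = 70 ≡ 1 (mod 23))
Combine: x ≡ Σ r_i×M_i×(M_i⁻¹ mod m_i) = 5×23×4 + 19×7×10 = 460 + 1330 = 1790
1790 mod 161 = 19
x ≡ 19 (mod 161)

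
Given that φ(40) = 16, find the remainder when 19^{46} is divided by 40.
By Euler: 19^{16} ≡ 1 (mod 40) since gcd(19, 40) = 1. 46 = 2×16 + 14. So 19^{46} ≡ 19^{14} ≡ 1 (mod 40)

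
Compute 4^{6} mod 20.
16

Using successive squaring:
Binary expansion of 6: 110
Powers of 4 mod 20 (each is the square of the previous):
  4^1 ≡ 4 (mod 20)
  4^2 ≡ 4² = 16 ≡ 16 (mod 20)
  4^4 ≡ 16² = 256 ≡ 16 (mod 20)
6 = 4 + 2, so 4^6 = 4^4 × 4^2 ≡ 16 × 16 (mod 20)
Multiplying step by step:
  16 × 16 = 256 ≡ 16 (mod 20)
Result: 4^6 ≡ 16 (mod 20)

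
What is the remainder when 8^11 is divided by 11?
Using Fermat: 8^{10} ≡ 1 (mod 11). 11 ≡ 1 (mod 10). So 8^{11} ≡ 8^{1} ≡ 8 (mod 11)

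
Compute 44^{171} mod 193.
35

Using successive squaring:
Binary expansion of 171: 10101011
Powers of 44 mod 193 (each is the square of the previous):
  44^1 ≡ 44 (mod 193)
  44^2 ≡ 44² = 1936 ≡ 6 (mod 193)
  44^4 ≡ 6² = 36 ≡ 36 (mod 193)
  44^8 ≡ 36² = 1296 ≡ 138 (mod 193)
  44^16 ≡ 138² = 19044 ≡ 130 (mod 193)
  44^32 ≡ 130² = 16900 ≡ 109 (mod 193)
  44^64 ≡ 109² = 11881 ≡ 108 (mod 193)
  44^128 ≡ 108² = 11664 ≡ 84 (mod 193)
171 = 128 + 32 + 8 + 2 + 1, so 44^171 = 44^128 × 44^32 × 44^8 × 44^2 × 44^1 ≡ 84 × 109 × 138 × 6 × 44 (mod 193)
Multiplying step by step:
  84 × 109 = 9156 ≡ 85 (mod 193)
  85 × 138 = 11730 ≡ 150 (mod 193)
  150 × 6 = 900 ≡ 128 (mod 193)
  128 × 44 = 5632 ≡ 35 (mod 193)
Result: 44^171 ≡ 35 (mod 193)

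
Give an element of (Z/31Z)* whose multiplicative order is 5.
2 has order 5 mod 31 since 2^{5} ≡ 1 (mod 31) and no smaller power works.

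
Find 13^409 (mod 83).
Using Fermat: 13^{82} ≡ 1 (mod 83). 409 ≡ 81 (mod 82). So 13^{409} ≡ 13^{81} ≡ 32 (mod 83)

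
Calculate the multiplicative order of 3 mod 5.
Powers of 3 mod 5: 3^1≡3, 3^2≡4, 3^3≡2, 3^4≡1. Order = 4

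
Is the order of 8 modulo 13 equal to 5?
No, the actual order is 4, not 5.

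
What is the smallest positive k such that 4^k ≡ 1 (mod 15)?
Powers of 4 mod 15: 4^1≡4, 4^2≡1. Order = 2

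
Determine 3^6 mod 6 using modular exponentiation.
6 = 4 + 2 (binary 110). Repeated squaring mod 6: 3^1 ≡ 3; 3^2 ≡ 3² = 9 ≡ 3; 3^4 ≡ 3² = 9 ≡ 3. Multiply: 3^6 = 3^4 × 3^2 ≡ 3 × 3 (mod 6): 3 × 3 = 9 ≡ 3. So 3^6 ≡ 3 (mod 6).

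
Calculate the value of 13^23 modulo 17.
Using Fermat: 13^{16} ≡ 1 (mod 17). 23 ≡ 7 (mod 16). So 13^{23} ≡ 13^{7} ≡ 4 (mod 17)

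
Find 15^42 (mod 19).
Using Fermat: 15^{18} ≡ 1 (mod 19). 42 ≡ 6 (mod 18). So 15^{42} ≡ 15^{6} ≡ 11 (mod 19)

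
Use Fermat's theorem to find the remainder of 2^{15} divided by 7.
1

By Fermat's Little Theorem, a^(p-1) ≡ 1 (mod p) for prime p and gcd(a, p) = 1
Here p = 7, so 2^6 ≡ 1 (mod 7)
We can reduce the exponent: 15 mod 6 = 3
So 2^15 ≡ 2^3 (mod 7)
Computing: 2^3 mod 7 = 1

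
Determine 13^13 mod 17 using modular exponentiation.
Using repeated squaring. 13 = 8 + 4 + 1 (binary 1101). Repeated squaring mod 17: 13^1 ≡ 13; 13^2 ≡ 13² = 169 ≡ 16; 13^4 ≡ 16² = 256 ≡ 1; 13^8 ≡ 1² = 1 ≡ 1. Multiply: 13^13 = 13^8 × 13^4 × 13^1 ≡ 1 × 1 × 13 (mod 17): 1 × 1 = 1 ≡ 1; 1 × 13 = 13 ≡ 13. So 13^13 ≡ 13 (mod 17).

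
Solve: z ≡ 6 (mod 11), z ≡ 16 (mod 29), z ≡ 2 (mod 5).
M = 11 × 29 × 5 = 1595. M₁ = 145, y₁ ≡ 6 (mod 11). M₂ = 55, y₂ ≡ 19 (mod 29). M₃ = 319, y₃ ≡ 4 (mod 5). z = 6×145×6 + 16×55×19 + 2×319×4 ≡ 567 (mod 1595)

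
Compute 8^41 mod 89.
Using repeated squaring. 41 = 32 + 8 + 1 (binary 101001). Repeated squaring mod 89: 8^1 ≡ 8; 8^2 ≡ 8² = 64 ≡ 64; 8^4 ≡ 64² = 4096 ≡ 2; 8^8 ≡ 2² = 4 ≡ 4; 8^16 ≡ 4² = 16 ≡ 16; 8^32 ≡ 16² = 256 ≡ 78. Multiply: 8^41 = 8^32 × 8^8 × 8^1 ≡ 78 × 4 × 8 (mod 89): 78 × 4 = 312 ≡ 45; 45 × 8 = 360 ≡ 4. So 8^41 ≡ 4 (mod 89).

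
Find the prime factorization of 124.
2^2 × 31

Divide by primes starting from smallest:
124 ÷ 2 = 62
62 ÷ 2 = 31
31 ÷ 31 = 1

124 = 2^2 × 31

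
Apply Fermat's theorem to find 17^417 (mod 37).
By Fermat: 17^{36} ≡ 1 (mod 37). 417 ≡ 21 (mod 36). So 17^{417} ≡ 17^{21} ≡ 8 (mod 37)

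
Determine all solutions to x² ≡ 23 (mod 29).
The square roots of 23 mod 29 are 20 and 9. Verify: 20² = 400 ≡ 23 (mod 29)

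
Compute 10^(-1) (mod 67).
10^(-1) ≡ 47 (mod 67). Verification: 10 × 47 = 470 ≡ 1 (mod 67)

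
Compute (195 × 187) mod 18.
15

(195 × 187) = 36465
36465 mod 18 = 15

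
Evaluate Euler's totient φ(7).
6

Prime factorization: 7 = 7
Using the formula φ(n) = n × Π(1 - 1/p) for each prime factor p:
φ(7) = 7 × (1 - 1/7)
φ(7) = 6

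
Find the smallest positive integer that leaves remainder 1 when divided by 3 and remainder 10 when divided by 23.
M = 3 × 23 = 69. M₁ = 23, y₁ ≡ 2 (mod 3). M₂ = 3, y₂ ≡ 8 (mod 23). y = 1×23×2 + 10×3×8 ≡ 10 (mod 69). The smallest positive such number is 10.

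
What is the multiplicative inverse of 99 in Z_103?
99^(-1) ≡ 77 (mod 103). Verification: 99 × 77 = 7623 ≡ 1 (mod 103)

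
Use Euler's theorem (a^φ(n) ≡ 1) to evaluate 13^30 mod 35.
By Euler: 13^{24} ≡ 1 (mod 35) since gcd(13, 35) = 1. 30 = 1×24 + 6. So 13^{30} ≡ 13^{6} ≡ 29 (mod 35)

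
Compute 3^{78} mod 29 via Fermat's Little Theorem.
22

By Fermat's Little Theorem, a^(p-1) ≡ 1 (mod p) for prime p and gcd(a, p) = 1
Here p = 29, so 3^28 ≡ 1 (mod 29)
We can reduce the exponent: 78 mod 28 = 22
So 3^78 ≡ 3^22 (mod 29)
Computing: 3^22 mod 29 = 22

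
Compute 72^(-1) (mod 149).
72^(-1) ≡ 89 (mod 149). Verification: 72 × 89 = 6408 ≡ 1 (mod 149)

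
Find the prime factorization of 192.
2^6 × 3

Divide by primes starting from smallest:
192 ÷ 2 = 96
96 ÷ 2 = 48
48 ÷ 2 = 24
24 ÷ 2 = 12
12 ÷ 2 = 6
6 ÷ 2 = 3
3 ÷ 3 = 1

192 = 2^6 × 3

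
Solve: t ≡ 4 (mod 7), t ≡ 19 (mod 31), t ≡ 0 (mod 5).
M = 7 × 31 × 5 = 1085. M₁ = 155, y₁ ≡ 1 (mod 7). M₂ = 35, y₂ ≡ 8 (mod 31). M₃ = 217, y₃ ≡ 3 (mod 5). t = 4×155×1 + 19×35×8 + 0×217×3 ≡ 515 (mod 1085)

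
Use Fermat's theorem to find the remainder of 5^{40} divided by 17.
16

By Fermat's Little Theorem, a^(p-1) ≡ 1 (mod p) for prime p and gcd(a, p) = 1
Here p = 17, so 5^16 ≡ 1 (mod 17)
We can reduce the exponent: 40 mod 16 = 8
So 5^40 ≡ 5^8 (mod 17)
Computing: 5^8 mod 17 = 16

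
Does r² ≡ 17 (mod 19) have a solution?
By Euler's criterion: 17^{9} ≡ 1 (mod 19). Since this equals 1, 17 is a QR.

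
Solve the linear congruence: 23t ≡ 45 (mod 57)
54

Since gcd(23, 57) = 1 divides 45, a solution exists.
Multiply both sides by the inverse of 23 mod 57:
  23^(-1) mod 57 = 5
  x ≡ 5 × 45 ≡ 225 ≡ 54 (mod 57)
Verification: 23 × 54 = 1242 = 21 × 57 + 45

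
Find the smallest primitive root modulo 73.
5

A primitive root g modulo p has order p-1 = 72
Prime divisors of 72: [2, 3]
g is a primitive root iff g^(72/q) ≢ 1 (mod 73) for each prime divisor q
Testing small values:
  g = 2: 2^36 ≡ 1, 2^24 ≡ 64 (mod 73) → 2^36 ≡ 1, not primitive root
  g = 3: 3^36 ≡ 1, 3^24 ≡ 1 (mod 73) → 3^36 ≡ 1, not primitive root
  g = 4: 4^36 ≡ 1, 4^24 ≡ 8 (mod 73) → 4^36 ≡ 1, not primitive root
  g = 5: 5^36 ≡ 72, 5^24 ≡ 8 (mod 73) → none is 1, primitive root!
The smallest primitive root is 5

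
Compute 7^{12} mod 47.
17

Using successive squaring:
Binary expansion of 12: 1100
Powers of 7 mod 47 (each is the square of the previous):
  7^1 ≡ 7 (mod 47)
  7^2 ≡ 7² = 49 ≡ 2 (mod 47)
  7^4 ≡ 2² = 4 ≡ 4 (mod 47)
  7^8 ≡ 4² = 16 ≡ 16 (mod 47)
12 = 8 + 4, so 7^12 = 7^8 × 7^4 ≡ 16 × 4 (mod 47)
Multiplying step by step:
  16 × 4 = 64 ≡ 17 (mod 47)
Result: 7^12 ≡ 17 (mod 47)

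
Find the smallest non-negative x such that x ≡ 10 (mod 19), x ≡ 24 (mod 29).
314

Using the Chinese Remainder Theorem:
M = product of moduli = 551
For equation 1: M_1 = 29, 29 ≡ 10 (mod 19), inverse of 29 mod 19 is 2 (check: 10 × 2 = 20 ≡ 1 (mod 19))
For equation 2: M_2 = 19, 19 ≡ 19 (mod 29), inverse of 19 mod 29 is 26 (check: 19 × 26 = 494 ≡ 1 (mod 29))
Combine: x ≡ Σ r_i×M_i×(M_i⁻¹ mod m_i) = 10×29×2 + 24×19×26 = 580 + 11856 = 12436
12436 mod 551 = 314
x ≡ 314 (mod 551)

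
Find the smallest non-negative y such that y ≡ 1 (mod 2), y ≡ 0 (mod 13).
13

Using the Chinese Remainder Theorem:
M = product of moduli = 26
For equation 1: M_1 = 13, 13 ≡ 1 (mod 2), inverse of 13 mod 2 is 1 (check: 1 × 1 = 1 ≡ 1 (mod 2))
For equation 2: M_2 = 2, 2 ≡ 2 (mod 13), inverse of 2 mod 13 is 7 (check: 2 × 7 = 14 ≡ 1 (mod 13))
Combine: y ≡ Σ r_i×M_i×(M_i⁻¹ mod m_i) = 1×13×1 + 0×2×7 = 13 + 0 = 13
13 mod 26 = 13
y ≡ 13 (mod 26)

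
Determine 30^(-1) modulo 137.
30^(-1) ≡ 32 (mod 137). Verification: 30 × 32 = 960 ≡ 1 (mod 137)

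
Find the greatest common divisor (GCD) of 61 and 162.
1

Using the Euclidean algorithm:
61 = 0 × 162 + 61
162 = 2 × 61 + 40
61 = 1 × 40 + 21
40 = 1 × 21 + 19
21 = 1 × 19 + 2
19 = 9 × 2 + 1
2 = 2 × 1 + 0

GCD(61, 162) = 1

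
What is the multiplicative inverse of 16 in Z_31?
2

Using Extended Euclidean Algorithm:
gcd(16, 31) = 1
Bezout coefficients: 16 × 2 + 31 × -1 = 1
So 16 × 2 ≡ 1 (mod 31)
The inverse is 2 mod 31 = 2
Verification: 16 × 2 = 32 = 1 × 31 + 1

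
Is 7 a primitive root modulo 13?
p - 1 = 12 has prime divisors 2, 3. Check 7^(12/q) mod 13 for each: 7^(12/2) = 7^6 ≡ 12, 7^(12/3) = 7^4 ≡ 9 (mod 13). None of these is 1, so 7 has order 12 = φ(13), so it is a primitive root mod 13.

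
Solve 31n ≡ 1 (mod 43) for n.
31^(-1) ≡ 25 (mod 43). Verification: 31 × 25 = 775 ≡ 1 (mod 43)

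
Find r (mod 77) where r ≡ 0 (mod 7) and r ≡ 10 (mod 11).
M = 7 × 11 = 77. M₁ = 11, y₁ ≡ 2 (mod 7). M₂ = 7, y₂ ≡ 8 (mod 11). r = 0×11×2 + 10×7×8 ≡ 21 (mod 77)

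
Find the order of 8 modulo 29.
Powers of 8 mod 29: 8^1≡8, 8^2≡6, 8^3≡19, 8^4≡7, 8^5≡27, 8^6≡13, 8^7≡17, 8^8≡20, 8^9≡15, 8^10≡4, 8^11≡3, 8^12≡24, 8^13≡18, 8^14≡28, 8^15≡21, 8^16≡23, 8^17≡10, 8^18≡22, 8^19≡2, 8^20≡16, 8^21≡12, 8^22≡9, 8^23≡14, 8^24≡25, 8^25≡26, 8^26≡5, 8^27≡11, 8^28≡1. Order = 28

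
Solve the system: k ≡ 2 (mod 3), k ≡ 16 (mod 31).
M = 3 × 31 = 93. M₁ = 31, y₁ ≡ 1 (mod 3). M₂ = 3, y₂ ≡ 21 (mod 31). k = 2×31×1 + 16×3×21 ≡ 47 (mod 93)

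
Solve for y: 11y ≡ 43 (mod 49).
44

Since gcd(11, 49) = 1 divides 43, a solution exists.
Multiply both sides by the inverse of 11 mod 49:
  11^(-1) mod 49 = 9
  x ≡ 9 × 43 ≡ 387 ≡ 44 (mod 49)
Verification: 11 × 44 = 484 = 9 × 49 + 43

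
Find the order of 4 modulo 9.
Powers of 4 mod 9: 4^1≡4, 4^2≡7, 4^3≡1. Order = 3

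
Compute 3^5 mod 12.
5 = 4 + 1 (binary 101). Repeated squaring mod 12: 3^1 ≡ 3; 3^2 ≡ 3² = 9 ≡ 9; 3^4 ≡ 9² = 81 ≡ 9. Multiply: 3^5 = 3^4 × 3^1 ≡ 9 × 3 (mod 12): 9 × 3 = 27 ≡ 3. So 3^5 ≡ 3 (mod 12).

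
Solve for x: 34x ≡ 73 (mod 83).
29

Since gcd(34, 83) = 1 divides 73, a solution exists.
Multiply both sides by the inverse of 34 mod 83:
  34^(-1) mod 83 = 22
  x ≡ 22 × 73 ≡ 1606 ≡ 29 (mod 83)
Verification: 34 × 29 = 986 = 11 × 83 + 73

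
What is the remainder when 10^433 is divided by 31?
Using Fermat: 10^{30} ≡ 1 (mod 31). 433 ≡ 13 (mod 30). So 10^{433} ≡ 10^{13} ≡ 9 (mod 31)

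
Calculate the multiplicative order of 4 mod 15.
Powers of 4 mod 15: 4^1≡4, 4^2≡1. Order = 2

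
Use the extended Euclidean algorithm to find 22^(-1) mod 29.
Extended GCD: 22(4) + 29(-3) = 1. So 22^(-1) ≡ 4 ≡ 4 (mod 29). Verify: 22 × 4 = 88 ≡ 1 (mod 29)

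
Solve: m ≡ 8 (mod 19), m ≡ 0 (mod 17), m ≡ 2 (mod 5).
M = 19 × 17 × 5 = 1615. M₁ = 85, y₁ ≡ 17 (mod 19). M₂ = 95, y₂ ≡ 12 (mod 17). M₃ = 323, y₃ ≡ 2 (mod 5). m = 8×85×17 + 0×95×12 + 2×323×2 ≡ 1547 (mod 1615)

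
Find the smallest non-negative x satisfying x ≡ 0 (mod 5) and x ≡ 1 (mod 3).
M = 5 × 3 = 15. M₁ = 3, y₁ ≡ 2 (mod 5). M₂ = 5, y₂ ≡ 2 (mod 3). x = 0×3×2 + 1×5×2 ≡ 10 (mod 15)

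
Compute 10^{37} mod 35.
10

Using successive squaring:
Binary expansion of 37: 100101
Powers of 10 mod 35 (each is the square of the previous):
  10^1 ≡ 10 (mod 35)
  10^2 ≡ 10² = 100 ≡ 30 (mod 35)
  10^4 ≡ 30² = 900 ≡ 25 (mod 35)
  10^8 ≡ 25² = 625 ≡ 30 (mod 35)
  10^16 ≡ 30² = 900 ≡ 25 (mod 35)
  10^32 ≡ 25² = 625 ≡ 30 (mod 35)
37 = 32 + 4 + 1, so 10^37 = 10^32 × 10^4 × 10^1 ≡ 30 × 25 × 10 (mod 35)
Multiplying step by step:
  30 × 25 = 750 ≡ 15 (mod 35)
  15 × 10 = 150 ≡ 10 (mod 35)
Result: 10^37 ≡ 10 (mod 35)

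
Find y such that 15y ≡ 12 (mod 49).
40

Since gcd(15, 49) = 1 divides 12, a solution exists.
Multiply both sides by the inverse of 15 mod 49:
  15^(-1) mod 49 = 36
  x ≡ 36 × 12 ≡ 432 ≡ 40 (mod 49)
Verification: 15 × 40 = 600 = 12 × 49 + 12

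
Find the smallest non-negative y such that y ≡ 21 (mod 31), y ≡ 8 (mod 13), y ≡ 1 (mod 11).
2036

Using the Chinese Remainder Theorem:
M = product of moduli = 4433
For equation 1: M_1 = 143, 143 ≡ 19 (mod 31), inverse of 143 mod 31 is 18 (check: 19 × 18 = 342 ≡ 1 (mod 31))
For equation 2: M_2 = 341, 341 ≡ 3 (mod 13), inverse of 341 mod 13 is 9 (check: 3 × 9 = 27 ≡ 1 (mod 13))
For equation 3: M_3 = 403, 403 ≡ 7 (mod 11), inverse of 403 mod 11 is 8 (check: 7 × 8 = 56 ≡ 1 (mod 11))
Combine: y ≡ Σ r_i×M_i×(M_i⁻¹ mod m_i) = 21×143×18 + 8×341×9 + 1×403×8 = 54054 + 24552 + 3224 = 81830
81830 mod 4433 = 2036
y ≡ 2036 (mod 4433)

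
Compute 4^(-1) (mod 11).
4^(-1) ≡ 3 (mod 11). Verification: 4 × 3 = 12 ≡ 1 (mod 11)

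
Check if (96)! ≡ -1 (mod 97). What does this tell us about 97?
(96)! mod 97 = 96. Since this equals -1 (mod 97), Wilson confirms 97 is prime.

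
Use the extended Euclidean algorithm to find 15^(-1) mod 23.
Extended GCD: 15(-3) + 23(2) = 1. So 15^(-1) ≡ 20 ≡ 20 (mod 23). Verify: 15 × 20 = 300 ≡ 1 (mod 23)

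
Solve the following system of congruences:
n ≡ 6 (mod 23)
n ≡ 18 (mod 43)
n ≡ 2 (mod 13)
7113

Using the Chinese Remainder Theorem:
M = product of moduli = 12857
For equation 1: M_1 = 559, 559 ≡ 7 (mod 23), inverse of 559 mod 23 is 10 (check: 7 × 10 = 70 ≡ 1 (mod 23))
For equation 2: M_2 = 299, 299 ≡ 41 (mod 43), inverse of 299 mod 43 is 21 (check: 41 × 21 = 861 ≡ 1 (mod 43))
For equation 3: M_3 = 989, 989 ≡ 1 (mod 13), inverse of 989 mod 13 is 1 (check: 1 × 1 = 1 ≡ 1 (mod 13))
Combine: n ≡ Σ r_i×M_i×(M_i⁻¹ mod m_i) = 6×559×10 + 18×299×21 + 2×989×1 = 33540 + 113022 + 1978 = 148540
148540 mod 12857 = 7113
n ≡ 7113 (mod 12857)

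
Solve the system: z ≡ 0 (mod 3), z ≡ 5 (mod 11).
M = 3 × 11 = 33. M₁ = 11, y₁ ≡ 2 (mod 3). M₂ = 3, y₂ ≡ 4 (mod 11). z = 0×11×2 + 5×3×4 ≡ 27 (mod 33)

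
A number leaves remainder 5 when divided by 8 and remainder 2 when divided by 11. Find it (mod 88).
M = 8 × 11 = 88. M₁ = 11, y₁ ≡ 3 (mod 8). M₂ = 8, y₂ ≡ 7 (mod 11). t = 5×11×3 + 2×8×7 ≡ 13 (mod 88)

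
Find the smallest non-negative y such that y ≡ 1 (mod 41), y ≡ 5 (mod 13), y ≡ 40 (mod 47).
6479

Using the Chinese Remainder Theorem:
M = product of moduli = 25051
For equation 1: M_1 = 611, 611 ≡ 37 (mod 41), inverse of 611 mod 41 is 10 (check: 37 × 10 = 370 ≡ 1 (mod 41))
For equation 2: M_2 = 1927, 1927 ≡ 3 (mod 13), inverse of 1927 mod 13 is 9 (check: 3 × 9 = 27 ≡ 1 (mod 13))
For equation 3: M_3 = 533, 533 ≡ 16 (mod 47), inverse of 533 mod 47 is 3 (check: 16 × 3 = 48 ≡ 1 (mod 47))
Combine: y ≡ Σ r_i×M_i×(M_i⁻¹ mod m_i) = 1×611×10 + 5×1927×9 + 40×533×3 = 6110 + 86715 + 63960 = 156785
156785 mod 25051 = 6479
y ≡ 6479 (mod 25051)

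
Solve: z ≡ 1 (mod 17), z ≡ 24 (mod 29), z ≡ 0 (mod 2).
M = 17 × 29 × 2 = 986. M₁ = 58, y₁ ≡ 5 (mod 17). M₂ = 34, y₂ ≡ 6 (mod 29). M₃ = 493, y₃ ≡ 1 (mod 2). z = 1×58×5 + 24×34×6 + 0×493×1 ≡ 256 (mod 986)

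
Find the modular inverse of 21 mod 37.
21^(-1) ≡ 30 (mod 37). Verification: 21 × 30 = 630 ≡ 1 (mod 37)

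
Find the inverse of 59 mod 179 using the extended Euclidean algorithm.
Extended GCD: 59(88) + 179(-29) = 1. So 59^(-1) ≡ 88 ≡ 88 (mod 179). Verify: 59 × 88 = 5192 ≡ 1 (mod 179)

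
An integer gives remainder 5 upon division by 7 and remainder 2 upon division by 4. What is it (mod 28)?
M = 7 × 4 = 28. M₁ = 4, y₁ ≡ 2 (mod 7). M₂ = 7, y₂ ≡ 3 (mod 4). r = 5×4×2 + 2×7×3 ≡ 26 (mod 28). The smallest positive such number is 26.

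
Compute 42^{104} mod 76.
36

Using successive squaring:
Binary expansion of 104: 1101000
Powers of 42 mod 76 (each is the square of the previous):
  42^1 ≡ 42 (mod 76)
  42^2 ≡ 42² = 1764 ≡ 16 (mod 76)
  42^4 ≡ 16² = 256 ≡ 28 (mod 76)
  42^8 ≡ 28² = 784 ≡ 24 (mod 76)
  42^16 ≡ 24² = 576 ≡ 44 (mod 76)
  42^32 ≡ 44² = 1936 ≡ 36 (mod 76)
  42^64 ≡ 36² = 1296 ≡ 4 (mod 76)
104 = 64 + 32 + 8, so 42^104 = 42^64 × 42^32 × 42^8 ≡ 4 × 36 × 24 (mod 76)
Multiplying step by step:
  4 × 36 = 144 ≡ 68 (mod 76)
  68 × 24 = 1632 ≡ 36 (mod 76)
Result: 42^104 ≡ 36 (mod 76)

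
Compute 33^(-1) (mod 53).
33^(-1) ≡ 45 (mod 53). Verification: 33 × 45 = 1485 ≡ 1 (mod 53)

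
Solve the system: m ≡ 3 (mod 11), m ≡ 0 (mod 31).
M = 11 × 31 = 341. M₁ = 31, y₁ ≡ 5 (mod 11). M₂ = 11, y₂ ≡ 17 (mod 31). m = 3×31×5 + 0×11×17 ≡ 124 (mod 341)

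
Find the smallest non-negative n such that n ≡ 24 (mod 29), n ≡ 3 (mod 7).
24

Using the Chinese Remainder Theorem:
M = product of moduli = 203
For equation 1: M_1 = 7, 7 ≡ 7 (mod 29), inverse of 7 mod 29 is 25 (check: 7 × 25 = 175 ≡ 1 (mod 29))
For equation 2: M_2 = 29, 29 ≡ 1 (mod 7), inverse of 29 mod 7 is 1 (check: 1 × 1 = 1 ≡ 1 (mod 7))
Combine: n ≡ Σ r_i×M_i×(M_i⁻¹ mod m_i) = 24×7×25 + 3×29×1 = 4200 + 87 = 4287
4287 mod 203 = 24
n ≡ 24 (mod 203)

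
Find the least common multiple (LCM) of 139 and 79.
10981

First find GCD(139, 79) using the Euclidean algorithm:
139 = 1 × 79 + 60
79 = 1 × 60 + 19
60 = 3 × 19 + 3
19 = 6 × 3 + 1
3 = 3 × 1 + 0
GCD(139, 79) = 1

LCM formula: LCM(a, b) = (a × b) / GCD(a, b)
LCM(139, 79) = (139 × 79) / 1
LCM(139, 79) = 10981 / 1
LCM(139, 79) = 10981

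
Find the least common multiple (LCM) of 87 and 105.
3045

First find GCD(87, 105) using the Euclidean algorithm:
87 = 0 × 105 + 87
105 = 1 × 87 + 18
87 = 4 × 18 + 15
18 = 1 × 15 + 3
15 = 5 × 3 + 0
GCD(87, 105) = 3

LCM formula: LCM(a, b) = (a × b) / GCD(a, b)
LCM(87, 105) = (87 × 105) / 3
LCM(87, 105) = 9135 / 3
LCM(87, 105) = 3045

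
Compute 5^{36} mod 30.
25

Using successive squaring:
Binary expansion of 36: 100100
Powers of 5 mod 30 (each is the square of the previous):
  5^1 ≡ 5 (mod 30)
  5^2 ≡ 5² = 25 ≡ 25 (mod 30)
  5^4 ≡ 25² = 625 ≡ 25 (mod 30)
  5^8 ≡ 25² = 625 ≡ 25 (mod 30)
  5^16 ≡ 25² = 625 ≡ 25 (mod 30)
  5^32 ≡ 25² = 625 ≡ 25 (mod 30)
36 = 32 + 4, so 5^36 = 5^32 × 5^4 ≡ 25 × 25 (mod 30)
Multiplying step by step:
  25 × 25 = 625 ≡ 25 (mod 30)
Result: 5^36 ≡ 25 (mod 30)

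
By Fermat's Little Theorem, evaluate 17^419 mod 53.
By Fermat: 17^{52} ≡ 1 (mod 53). 419 ≡ 3 (mod 52). So 17^{419} ≡ 17^{3} ≡ 37 (mod 53)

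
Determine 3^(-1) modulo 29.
3^(-1) ≡ 10 (mod 29). Verification: 3 × 10 = 30 ≡ 1 (mod 29)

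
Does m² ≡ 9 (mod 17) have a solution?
By Euler's criterion: 9^{8} ≡ 1 (mod 17). Since this equals 1, 9 is a QR.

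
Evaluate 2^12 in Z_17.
Using repeated squaring. 12 = 8 + 4 (binary 1100). Repeated squaring mod 17: 2^1 ≡ 2; 2^2 ≡ 2² = 4 ≡ 4; 2^4 ≡ 4² = 16 ≡ 16; 2^8 ≡ 16² = 256 ≡ 1. Multiply: 2^12 = 2^8 × 2^4 ≡ 1 × 16 (mod 17): 1 × 16 = 16 ≡ 16. So 2^12 ≡ 16 (mod 17).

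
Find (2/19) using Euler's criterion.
(2/19) = 2^{9} mod 19 = -1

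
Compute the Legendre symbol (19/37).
(19/37) = 19^{18} mod 37 = -1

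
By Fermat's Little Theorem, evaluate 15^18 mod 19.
By Fermat's Little Theorem, 15^{18} ≡ 1 (mod 19) since 19 is prime and gcd(15, 19) = 1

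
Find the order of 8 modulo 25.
Powers of 8 mod 25: 8^1≡8, 8^2≡14, 8^3≡12, 8^4≡21, 8^5≡18, 8^6≡19, 8^7≡2, 8^8≡16, 8^9≡3, 8^10≡24, 8^11≡17, 8^12≡11, 8^13≡13, 8^14≡4, 8^15≡7, 8^16≡6, 8^17≡23, 8^18≡9, 8^19≡22, 8^20≡1. Order = 20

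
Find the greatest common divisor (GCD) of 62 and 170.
2

Using the Euclidean algorithm:
62 = 0 × 170 + 62
170 = 2 × 62 + 46
62 = 1 × 46 + 16
46 = 2 × 16 + 14
16 = 1 × 14 + 2
14 = 7 × 2 + 0

GCD(62, 170) = 2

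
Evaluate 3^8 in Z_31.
8 = 8 (binary 1000). Repeated squaring mod 31: 3^1 ≡ 3; 3^2 ≡ 3² = 9 ≡ 9; 3^4 ≡ 9² = 81 ≡ 19; 3^8 ≡ 19² = 361 ≡ 20. So 3^8 ≡ 20 (mod 31).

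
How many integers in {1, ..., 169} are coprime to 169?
156

Prime factorization: 169 = 13^2
Using the formula φ(n) = n × Π(1 - 1/p) for each prime factor p:
φ(169) = 169 × (1 - 1/13)
φ(169) = 156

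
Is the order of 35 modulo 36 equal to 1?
No, the actual order is 2, not 1.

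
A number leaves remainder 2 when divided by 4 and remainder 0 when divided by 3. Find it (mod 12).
M = 4 × 3 = 12. M₁ = 3, y₁ ≡ 3 (mod 4). M₂ = 4, y₂ ≡ 1 (mod 3). y = 2×3×3 + 0×4×1 ≡ 6 (mod 12)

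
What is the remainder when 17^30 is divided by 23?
Using Fermat: 17^{22} ≡ 1 (mod 23). 30 ≡ 8 (mod 22). So 17^{30} ≡ 17^{8} ≡ 18 (mod 23)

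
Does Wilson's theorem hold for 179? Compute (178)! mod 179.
(178)! mod 179 = 178. Since this equals -1 (mod 179), Wilson confirms 179 is prime.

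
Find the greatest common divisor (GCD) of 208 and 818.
2

Using the Euclidean algorithm:
208 = 0 × 818 + 208
818 = 3 × 208 + 194
208 = 1 × 194 + 14
194 = 13 × 14 + 12
14 = 1 × 12 + 2
12 = 6 × 2 + 0

GCD(208, 818) = 2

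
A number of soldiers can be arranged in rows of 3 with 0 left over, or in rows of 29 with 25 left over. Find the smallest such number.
M = 3 × 29 = 87. M₁ = 29, y₁ ≡ 2 (mod 3). M₂ = 3, y₂ ≡ 10 (mod 29). t = 0×29×2 + 25×3×10 ≡ 54 (mod 87). The smallest positive such number is 54.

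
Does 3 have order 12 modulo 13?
p - 1 = 12 has prime divisors 2, 3. Check 3^(12/q) mod 13 for each: 3^(12/2) = 3^6 ≡ 1, 3^(12/3) = 3^4 ≡ 3 (mod 13). Since 3^6 ≡ 1 (mod 13), the order of 3 divides 6 (in fact the order is 3) ≠ 12, so it is not a primitive root.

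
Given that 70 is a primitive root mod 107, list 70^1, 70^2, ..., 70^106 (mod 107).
g^1, g^2, ..., g^{106} mod 107: {70, 85, 65, 56, 68, 52, 2, 33, 63, 23, 5, 29, 104, 4, 66, 19, 46, 10, 58, 101, 8, 25, 38, 92, 20, 9, 95, 16, 50, 76, 77, 40, 18, 83, 32, 100, 45, 47, 80, 36, 59, 64, 93, 90, 94, 53, 72, 11, 21, 79, 73, 81, 106, 37, 22, 42, 51, 39, 55, 105, 74, 44, 84, 102, 78, 3, 103, 41, 88, 61, 97, 49, 6, 99, 82, 69, 15, 87, 98, 12, 91, 57, 31, 30, 67, 89, 24, 75, 7, 62, 60, 27, 71, 48, 43, 14, 17, 13, 54, 35, 96, 86, 28, 34, 26, 1}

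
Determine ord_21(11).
Powers of 11 mod 21: 11^1≡11, 11^2≡16, 11^3≡8, 11^4≡4, 11^5≡2, 11^6≡1. Order = 6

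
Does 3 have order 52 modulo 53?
p - 1 = 52 has prime divisors 2, 13. Check 3^(52/q) mod 53 for each: 3^(52/2) = 3^26 ≡ 52, 3^(52/13) = 3^4 ≡ 28 (mod 53). None of these is 1, so 3 has order 52 = φ(53), so it is a primitive root mod 53.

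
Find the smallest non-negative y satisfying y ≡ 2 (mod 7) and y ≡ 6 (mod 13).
M = 7 × 13 = 91. M₁ = 13, y₁ ≡ 6 (mod 7). M₂ = 7, y₂ ≡ 2 (mod 13). y = 2×13×6 + 6×7×2 ≡ 58 (mod 91)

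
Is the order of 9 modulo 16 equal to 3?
No, the actual order is 2, not 3.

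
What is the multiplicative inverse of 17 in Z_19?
9

Using Extended Euclidean Algorithm:
gcd(17, 19) = 1
Bezout coefficients: 17 × 9 + 19 × -8 = 1
So 17 × 9 ≡ 1 (mod 19)
The inverse is 9 mod 19 = 9
Verification: 17 × 9 = 153 = 8 × 19 + 1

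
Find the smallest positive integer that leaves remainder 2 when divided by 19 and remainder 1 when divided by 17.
M = 19 × 17 = 323. M₁ = 17, y₁ ≡ 9 (mod 19). M₂ = 19, y₂ ≡ 9 (mod 17). n = 2×17×9 + 1×19×9 ≡ 154 (mod 323). The smallest positive such number is 154.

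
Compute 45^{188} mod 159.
153

Using successive squaring:
Binary expansion of 188: 10111100
Powers of 45 mod 159 (each is the square of the previous):
  45^1 ≡ 45 (mod 159)
  45^2 ≡ 45² = 2025 ≡ 117 (mod 159)
  45^4 ≡ 117² = 13689 ≡ 15 (mod 159)
  45^8 ≡ 15² = 225 ≡ 66 (mod 159)
  45^16 ≡ 66² = 4356 ≡ 63 (mod 159)
  45^32 ≡ 63² = 3969 ≡ 153 (mod 159)
  45^64 ≡ 153² = 23409 ≡ 36 (mod 159)
  45^128 ≡ 36² = 1296 ≡ 24 (mod 159)
188 = 128 + 32 + 16 + 8 + 4, so 45^188 = 45^128 × 45^32 × 45^16 × 45^8 × 45^4 ≡ 24 × 153 × 63 × 66 × 15 (mod 159)
Multiplying step by step:
  24 × 153 = 3672 ≡ 15 (mod 159)
  15 × 63 = 945 ≡ 150 (mod 159)
  150 × 66 = 9900 ≡ 42 (mod 159)
  42 × 15 = 630 ≡ 153 (mod 159)
Result: 45^188 ≡ 153 (mod 159)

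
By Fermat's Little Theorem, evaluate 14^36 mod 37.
By Fermat's Little Theorem, 14^{36} ≡ 1 (mod 37) since 37 is prime and gcd(14, 37) = 1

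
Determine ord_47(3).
Powers of 3 mod 47: 3^1≡3, 3^2≡9, 3^3≡27, 3^4≡34, 3^5≡8, 3^6≡24, 3^7≡25, 3^8≡28, 3^9≡37, 3^10≡17, 3^11≡4, 3^12≡12, 3^13≡36, 3^14≡14, 3^15≡42, 3^16≡32, 3^17≡2, 3^18≡6, 3^19≡18, 3^20≡7, 3^21≡21, 3^22≡16, 3^23≡1. Order = 23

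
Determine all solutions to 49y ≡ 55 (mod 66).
55

Since gcd(49, 66) = 1 divides 55, a solution exists.
Multiply both sides by the inverse of 49 mod 66:
  49^(-1) mod 66 = 31
  x ≡ 31 × 55 ≡ 1705 ≡ 55 (mod 66)
Verification: 49 × 55 = 2695 = 40 × 66 + 55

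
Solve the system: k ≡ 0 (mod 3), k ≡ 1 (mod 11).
M = 3 × 11 = 33. M₁ = 11, y₁ ≡ 2 (mod 3). M₂ = 3, y₂ ≡ 4 (mod 11). k = 0×11×2 + 1×3×4 ≡ 12 (mod 33)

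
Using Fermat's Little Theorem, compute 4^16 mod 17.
By Fermat's Little Theorem, 4^{16} ≡ 1 (mod 17) since 17 is prime and gcd(4, 17) = 1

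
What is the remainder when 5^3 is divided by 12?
3 = 2 + 1 (binary 11). Repeated squaring mod 12: 5^1 ≡ 5; 5^2 ≡ 5² = 25 ≡ 1. Multiply: 5^3 = 5^2 × 5^1 ≡ 1 × 5 (mod 12): 1 × 5 = 5 ≡ 5. So 5^3 ≡ 5 (mod 12).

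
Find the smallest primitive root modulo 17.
p - 1 = 16 has prime divisors 2. h is a primitive root mod 17 iff h^(16/q) ≢ 1 (mod 17) for each such q.
h = 2: 2^8 ≡ 1 (mod 17); 2^8 ≡ 1, so not a primitive root.
h = 3: 3^8 ≡ 16 (mod 17); none is 1, so 3 has order 16 and is a primitive root.
The smallest primitive root mod 17 is g = 3.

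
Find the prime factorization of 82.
2 × 41

Divide by primes starting from smallest:
82 ÷ 2 = 41
41 ÷ 41 = 1

82 = 2 × 41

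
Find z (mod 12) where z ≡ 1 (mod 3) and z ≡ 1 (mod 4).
M = 3 × 4 = 12. M₁ = 4, y₁ ≡ 1 (mod 3). M₂ = 3, y₂ ≡ 3 (mod 4). z = 1×4×1 + 1×3×3 ≡ 1 (mod 12)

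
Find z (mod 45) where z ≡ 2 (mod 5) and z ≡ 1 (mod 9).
M = 5 × 9 = 45. M₁ = 9, y₁ ≡ 4 (mod 5). M₂ = 5, y₂ ≡ 2 (mod 9). z = 2×9×4 + 1×5×2 ≡ 37 (mod 45)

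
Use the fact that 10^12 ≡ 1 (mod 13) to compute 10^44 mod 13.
By Fermat: 10^{12} ≡ 1 (mod 13). 44 = 3×12 + 8. So 10^{44} ≡ 10^{8} ≡ 9 (mod 13)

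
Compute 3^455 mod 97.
Using Fermat: 3^{96} ≡ 1 (mod 97). 455 ≡ 71 (mod 96). So 3^{455} ≡ 3^{71} ≡ 32 (mod 97)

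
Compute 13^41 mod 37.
Using Fermat: 13^{36} ≡ 1 (mod 37). 41 ≡ 5 (mod 36). So 13^{41} ≡ 13^{5} ≡ 35 (mod 37)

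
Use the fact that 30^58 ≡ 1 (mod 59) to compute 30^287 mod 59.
By Fermat: 30^{58} ≡ 1 (mod 59). 287 = 4×58 + 55. So 30^{287} ≡ 30^{55} ≡ 8 (mod 59)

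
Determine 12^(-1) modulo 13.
12^(-1) ≡ 12 (mod 13). Verification: 12 × 12 = 144 ≡ 1 (mod 13)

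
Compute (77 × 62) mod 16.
6

(77 × 62) = 4774
4774 mod 16 = 6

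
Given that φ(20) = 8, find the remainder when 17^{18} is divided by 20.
By Euler: 17^{8} ≡ 1 (mod 20) since gcd(17, 20) = 1. 18 = 2×8 + 2. So 17^{18} ≡ 17^{2} ≡ 9 (mod 20)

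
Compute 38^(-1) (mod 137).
38^(-1) ≡ 119 (mod 137). Verification: 38 × 119 = 4522 ≡ 1 (mod 137)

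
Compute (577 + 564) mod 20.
1

(577 + 564) = 1141
1141 mod 20 = 1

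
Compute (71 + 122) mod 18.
13

(71 + 122) = 193
193 mod 18 = 13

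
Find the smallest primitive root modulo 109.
p - 1 = 108 has prime divisors 2, 3. h is a primitive root mod 109 iff h^(108/q) ≢ 1 (mod 109) for each such q.
h = 2: 2^54 ≡ 108, 2^36 ≡ 1 (mod 109); 2^36 ≡ 1, so not a primitive root.
h = 3: 3^54 ≡ 1, 3^36 ≡ 63 (mod 109); 3^54 ≡ 1, so not a primitive root.
h = 4: 4^54 ≡ 1, 4^36 ≡ 1 (mod 109); 4^54 ≡ 1, so not a primitive root.
h = 5: 5^54 ≡ 1, 5^36 ≡ 63 (mod 109); 5^54 ≡ 1, so not a primitive root.
h = 6: 6^54 ≡ 108, 6^36 ≡ 63 (mod 109); none is 1, so 6 has order 108 and is a primitive root.
The smallest primitive root mod 109 is g = 6.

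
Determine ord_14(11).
Powers of 11 mod 14: 11^1≡11, 11^2≡9, 11^3≡1. Order = 3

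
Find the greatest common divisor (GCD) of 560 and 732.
4

Using the Euclidean algorithm:
560 = 0 × 732 + 560
732 = 1 × 560 + 172
560 = 3 × 172 + 44
172 = 3 × 44 + 40
44 = 1 × 40 + 4
40 = 10 × 4 + 0

GCD(560, 732) = 4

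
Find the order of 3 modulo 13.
Powers of 3 mod 13: 3^1≡3, 3^2≡9, 3^3≡1. Order = 3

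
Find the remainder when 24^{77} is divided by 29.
By Fermat: 24^{28} ≡ 1 (mod 29). 77 = 2×28 + 21. So 24^{77} ≡ 24^{21} ≡ 1 (mod 29)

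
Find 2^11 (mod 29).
Using repeated squaring. 11 = 8 + 2 + 1 (binary 1011). Repeated squaring mod 29: 2^1 ≡ 2; 2^2 ≡ 2² = 4 ≡ 4; 2^4 ≡ 4² = 16 ≡ 16; 2^8 ≡ 16² = 256 ≡ 24. Multiply: 2^11 = 2^8 × 2^2 × 2^1 ≡ 24 × 4 × 2 (mod 29): 24 × 4 = 96 ≡ 9; 9 × 2 = 18 ≡ 18. So 2^11 ≡ 18 (mod 29).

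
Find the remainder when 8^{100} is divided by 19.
By Fermat: 8^{18} ≡ 1 (mod 19). 100 = 5×18 + 10. So 8^{100} ≡ 8^{10} ≡ 11 (mod 19)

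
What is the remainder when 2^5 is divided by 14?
5 = 4 + 1 (binary 101). Repeated squaring mod 14: 2^1 ≡ 2; 2^2 ≡ 2² = 4 ≡ 4; 2^4 ≡ 4² = 16 ≡ 2. Multiply: 2^5 = 2^4 × 2^1 ≡ 2 × 2 (mod 14): 2 × 2 = 4 ≡ 4. So 2^5 ≡ 4 (mod 14).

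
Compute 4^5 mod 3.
4 ≡ 1 (mod 3). 5 = 4 + 1 (binary 101). Repeated squaring mod 3: 1^1 ≡ 1; 1^2 ≡ 1² = 1 ≡ 1; 1^4 ≡ 1² = 1 ≡ 1. Multiply: 4^5 ≡ 1^4 × 1^1 ≡ 1 × 1 (mod 3): 1 × 1 = 1 ≡ 1. So 4^5 ≡ 1 (mod 3).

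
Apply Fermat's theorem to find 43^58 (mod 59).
By Fermat's Little Theorem, 43^{58} ≡ 1 (mod 59) since 59 is prime and gcd(43, 59) = 1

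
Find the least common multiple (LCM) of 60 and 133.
7980

First find GCD(60, 133) using the Euclidean algorithm:
60 = 0 × 133 + 60
133 = 2 × 60 + 13
60 = 4 × 13 + 8
13 = 1 × 8 + 5
8 = 1 × 5 + 3
5 = 1 × 3 + 2
3 = 1 × 2 + 1
2 = 2 × 1 + 0
GCD(60, 133) = 1

LCM formula: LCM(a, b) = (a × b) / GCD(a, b)
LCM(60, 133) = (60 × 133) / 1
LCM(60, 133) = 7980 / 1
LCM(60, 133) = 7980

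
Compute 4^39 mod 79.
Using repeated squaring. 39 = 32 + 4 + 2 + 1 (binary 100111). Repeated squaring mod 79: 4^1 ≡ 4; 4^2 ≡ 4² = 16 ≡ 16; 4^4 ≡ 16² = 256 ≡ 19; 4^8 ≡ 19² = 361 ≡ 45; 4^16 ≡ 45² = 2025 ≡ 50; 4^32 ≡ 50² = 2500 ≡ 51. Multiply: 4^39 = 4^32 × 4^4 × 4^2 × 4^1 ≡ 51 × 19 × 16 × 4 (mod 79): 51 × 19 = 969 ≡ 21; 21 × 16 = 336 ≡ 20; 20 × 4 = 80 ≡ 1. So 4^39 ≡ 1 (mod 79).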